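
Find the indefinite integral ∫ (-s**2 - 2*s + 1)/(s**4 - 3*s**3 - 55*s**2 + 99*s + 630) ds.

-31*log(s - 7)/130 + 17*log(s - 5)/88 - log(s + 3)/120 + 23*log(s + 6)/429 + C

Factor the denominator: (s - 7)*(s - 5)*(s + 3)*(s + 6).
Partial-fraction decomposition: 23/(429*(s + 6)) - 1/(120*(s + 3)) + 17/(88*(s - 5)) - 31/(130*(s - 7)).
Integrate each term: A/(s−a) contributes A·log|s−a|.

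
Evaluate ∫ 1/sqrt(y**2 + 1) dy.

Substitute y = tan(θ), so dy = sec(θ)^2 dθ and the radical becomes sqrt(y**2 + 1) = sec(θ) by the Pythagorean identity.
Integrate the resulting trig expression in θ, then back-substitute tan(θ) = y, sec(θ) = sqrt(y**2 + 1) (absorbing any constant into C).

log(y + sqrt(y**2 + 1)) + C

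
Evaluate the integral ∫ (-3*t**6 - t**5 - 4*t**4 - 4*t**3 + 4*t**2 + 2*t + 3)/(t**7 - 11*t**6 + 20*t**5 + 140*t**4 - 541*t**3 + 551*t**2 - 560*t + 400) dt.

4788145*log(t - 5)/146016 - 4839*log(t - 4)/136 + log(t - 1)/160 - 3991*log(t + 4)/18360 + log(t**2 + 1)/22984 - 99*atan(t)/11492 + 17629/(312*t - 1560) + C

Factor the denominator: (t - 5)**2*(t - 4)*(t - 1)*(t + 4)*(t**2 + 1).
Partial-fraction decomposition: (t - 99)/(11492*(t**2 + 1)) - 3991/(18360*(t + 4)) + 1/(160*(t - 1)) - 4839/(136*(t - 4)) + 4788145/(146016*(t - 5)) - 17629/(312*(t - 5)**2).
Integrate each term; A/(t−a) gives A·log|t−a|; the (Bt+D)/(t²+p²) term gives a log and an atan.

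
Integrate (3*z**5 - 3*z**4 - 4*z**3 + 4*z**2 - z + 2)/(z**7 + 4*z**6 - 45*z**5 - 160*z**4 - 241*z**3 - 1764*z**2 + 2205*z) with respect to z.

2*log(z)/2205 + 42037*log(z - 7)/409248 - log(z - 1)/2880 + 10643*log(z + 5)/24480 - 56047*log(z + 7)/90944 + 6943*log(z**2 + 9)/177480 + 4*atan(z/3)/85 + C

Factor the denominator: z*(z - 7)*(z - 1)*(z + 5)*(z + 7)*(z**2 + 9).
Partial-fraction decomposition: (6943*z + 12528)/(88740*(z**2 + 9)) - 56047/(90944*(z + 7)) + 10643/(24480*(z + 5)) - 1/(2880*(z - 1)) + 42037/(409248*(z - 7)) + 2/(2205*z).
Integrate each term; A/(z−a) gives A·log|z−a|; the (Bz+D)/(z²+p²) term gives a log and an atan.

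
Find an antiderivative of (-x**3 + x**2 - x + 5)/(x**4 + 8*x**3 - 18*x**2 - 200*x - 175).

Factor the denominator: (x - 5)*(x + 1)*(x + 5)*(x + 7).
Partial-fraction decomposition: -101/(36*(x + 7)) + 2/(x + 5) - 1/(18*(x + 1)) - 5/(36*(x - 5)).
Integrate each term: A/(x−a) contributes A·log|x−a|.

-5*log(x - 5)/36 - log(x + 1)/18 + 2*log(x + 5) - 101*log(x + 7)/36 + C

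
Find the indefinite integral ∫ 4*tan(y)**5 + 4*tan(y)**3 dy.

Let u = tan(y), so du = (tan(y)**2 + 1) dy.
Rewriting, the integral becomes 4·∫ u^3 du = 4·u^4/4.
Substituting back, u = tan(y).

tan(y)**4 + C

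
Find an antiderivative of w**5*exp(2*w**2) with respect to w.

(2*w**4 - 2*w**2 + 1)*exp(2*w**2)/8 + C

Let u = w², du = 2w dw; rewrite as (1/2)∫ u^2·exp(2u) du.
Now integrate by parts 2 times.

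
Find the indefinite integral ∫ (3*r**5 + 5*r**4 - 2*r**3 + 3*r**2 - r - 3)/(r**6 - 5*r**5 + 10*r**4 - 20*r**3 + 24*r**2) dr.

Factor the denominator: r**2*(r - 3)*(r - 2)*(r**2 + 4).
Partial-fraction decomposition: -5*(87*r - 194)/(416*(r**2 + 4)) - 167/(32*(r - 2)) + 367/(39*(r - 3)) - 7/(48*r) - 1/(8*r**2).
Integrate each term; A/(r−a) gives A·log|r−a|; the (Br+D)/(r²+p²) term gives a log and an atan.

-7*log(r)/48 + 367*log(r - 3)/39 - 167*log(r - 2)/32 - 435*log(r**2 + 4)/832 + 485*atan(r/2)/416 + 1/(8*r) + C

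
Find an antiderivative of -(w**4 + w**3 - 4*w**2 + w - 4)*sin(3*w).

Use integration by parts with u = w**4 + w**3 - 4*w**2 + w - 4, dv = -sin(3*w) dw, so v = cos(3*w)/3.
Apply parts 4 times (tabular method): alternate signs, differentiate u down to 0, integrate dv up.

w**4*cos(3*w)/3 - 4*w**3*sin(3*w)/9 + w**3*cos(3*w)/3 - w**2*sin(3*w)/3 - 16*w**2*cos(3*w)/9 + 32*w*sin(3*w)/27 + w*cos(3*w)/9 - sin(3*w)/27 - 76*cos(3*w)/81 + C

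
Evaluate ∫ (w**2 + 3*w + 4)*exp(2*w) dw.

(w**2 + 2*w + 3)*exp(2*w)/2 + C

Use integration by parts with u = w**2 + 3*w + 4, dv = exp(2*w) dw, so v = exp(2*w)/2.
Apply parts 2 times (tabular method): alternate signs, differentiate u down to 0, integrate dv up.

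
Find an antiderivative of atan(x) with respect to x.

Use integration by parts with u = arctan(x), dv = dx.
Then du = 1/(x**2 + 1) dx.

x*atan(x) - log(x**2 + 1)/2 + C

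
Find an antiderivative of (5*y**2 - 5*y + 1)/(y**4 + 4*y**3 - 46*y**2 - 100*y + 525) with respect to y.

Factor the denominator: (y - 5)*(y - 3)*(y + 5)*(y + 7).
Partial-fraction decomposition: -281/(240*(y + 7)) + 151/(160*(y + 5)) - 31/(160*(y - 3)) + 101/(240*(y - 5)).
Integrate each term: A/(y−a) contributes A·log|y−a|.

101*log(y - 5)/240 - 31*log(y - 3)/160 + 151*log(y + 5)/160 - 281*log(y + 7)/240 + C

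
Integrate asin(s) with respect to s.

s*asin(s) + sqrt(-s**2 + 1) + C

Use integration by parts with u = arcsin(s), dv = ds.
Then du = 1/sqrt(-s**2 + 1) ds.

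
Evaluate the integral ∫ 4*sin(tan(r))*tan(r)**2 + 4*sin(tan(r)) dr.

-4*cos(tan(r)) + C

Let u = tan(r), so du = (tan(r)**2 + 1) dr.
Rewriting, the integral becomes 4·∫ sin(u) du = 4·-cos(u).
Substituting back, u = tan(r).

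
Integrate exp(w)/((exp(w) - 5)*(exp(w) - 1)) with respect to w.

log(exp(w) - 5)/4 - log(exp(w) - 1)/4 + C

Let u = e^w, du = e^w dw.
The integral becomes ∫ du/((u-1)(u-5)); decompose into partial fractions.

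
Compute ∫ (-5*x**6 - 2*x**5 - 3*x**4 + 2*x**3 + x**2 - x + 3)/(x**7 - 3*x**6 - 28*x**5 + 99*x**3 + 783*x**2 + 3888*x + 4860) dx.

Factor the denominator: (x - 6)*(x - 5)*(x + 2)*(x + 3)**2*(x**2 + 9).
Partial-fraction decomposition: -(3559*x + 1475)/(7956*(x**2 + 9)) - 34813/(31104*(x + 3)) + 1147/(432*(x + 3)**2) - 311/(728*(x + 2)) + 85977/(15232*(x - 5)) - 16817/(1944*(x - 6)).
Integrate each term; A/(x−a) gives A·log|x−a|; the (Bx+D)/(x²+p²) term gives a log and an atan.

-16817*log(x - 6)/1944 + 85977*log(x - 5)/15232 - 311*log(x + 2)/728 - 34813*log(x + 3)/31104 - 3559*log(x**2 + 9)/15912 - 1475*atan(x/3)/23868 - 1147/(432*x + 1296) + C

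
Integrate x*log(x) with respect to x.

Use integration by parts with u = log(x), dv = x dx.
Then du = 1/x dx and v = x**2/2.

x**2*log(x)/2 - x**2/4 + C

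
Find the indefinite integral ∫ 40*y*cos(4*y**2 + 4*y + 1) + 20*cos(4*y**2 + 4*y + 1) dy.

5*sin(4*y**2 + 4*y + 1) + C

Let u = 4*y**2 + 4*y + 1, so du = (8*y + 4) dy.
Rewriting, the integral becomes 5·∫ cos(u) du = 5·sin(u).
Substituting back, u = 4*y**2 + 4*y + 1.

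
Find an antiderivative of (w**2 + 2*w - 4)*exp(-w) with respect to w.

Use integration by parts with u = w**2 + 2*w - 4, dv = exp(-w) dw, so v = -exp(-w).
Apply parts 2 times (tabular method): alternate signs, differentiate u down to 0, integrate dv up.

(-w**2 - 4*w)*exp(-w) + C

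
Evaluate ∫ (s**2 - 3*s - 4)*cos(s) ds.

s**2*sin(s) - 3*s*sin(s) + 2*s*cos(s) - 6*sin(s) - 3*cos(s) + C

Use integration by parts with u = s**2 - 3*s - 4, dv = cos(s) ds, so v = sin(s).
Apply parts 2 times (tabular method): alternate signs, differentiate u down to 0, integrate dv up.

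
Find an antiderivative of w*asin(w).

w**2*asin(w)/2 + w*sqrt(-w**2 + 1)/4 - asin(w)/4 + C

Use integration by parts with u = arcsin(w), dv = w dw.
Then du = 1/sqrt(-w**2 + 1) dw.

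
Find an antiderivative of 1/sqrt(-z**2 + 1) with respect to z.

asin(z) + C

Substitute z = sin(θ), so dz = cos(θ) dθ and the radical becomes sqrt(-z**2 + 1) = cos(θ) by the Pythagorean identity.
Integrate the resulting trig expression in θ, then back-substitute θ = asin(z), sin(θ) = z, cos(θ) = sqrt(-z**2 + 1) (absorbing any constant into C).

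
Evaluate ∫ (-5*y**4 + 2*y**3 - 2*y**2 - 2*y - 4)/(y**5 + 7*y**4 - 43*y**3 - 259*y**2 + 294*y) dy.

Factor the denominator: y*(y - 6)*(y - 1)*(y + 7)**2.
Partial-fraction decomposition: -155347/(40768*(y + 7)) + 983/(56*(y + 7)**2) + 11/(320*(y - 1)) - 236/(195*(y - 6)) - 2/(147*y).
Integrate each term; A/(y−a) gives A·log|y−a|; A/(y−a)² gives −A/(y−a).

-2*log(y)/147 - 236*log(y - 6)/195 + 11*log(y - 1)/320 - 155347*log(y + 7)/40768 - 983/(56*y + 392) + C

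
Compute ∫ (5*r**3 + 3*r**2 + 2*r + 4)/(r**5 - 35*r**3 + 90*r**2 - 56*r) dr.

-log(r)/14 + 95*log(r - 4)/66 - 5*log(r - 2)/3 + 7*log(r - 1)/12 - 263*log(r + 7)/924 + C

Factor the denominator: r*(r - 4)*(r - 2)*(r - 1)*(r + 7).
Partial-fraction decomposition: -263/(924*(r + 7)) + 7/(12*(r - 1)) - 5/(3*(r - 2)) + 95/(66*(r - 4)) - 1/(14*r).
Integrate each term: A/(r−a) contributes A·log|r−a|.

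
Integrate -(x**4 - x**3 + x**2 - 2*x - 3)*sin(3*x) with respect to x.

Use integration by parts with u = x**4 - x**3 + x**2 - 2*x - 3, dv = -sin(3*x) dx, so v = cos(3*x)/3.
Apply parts 4 times (tabular method): alternate signs, differentiate u down to 0, integrate dv up.

x**4*cos(3*x)/3 - 4*x**3*sin(3*x)/9 - x**3*cos(3*x)/3 + x**2*sin(3*x)/3 - x**2*cos(3*x)/9 + 2*x*sin(3*x)/27 - 4*x*cos(3*x)/9 + 4*sin(3*x)/27 - 79*cos(3*x)/81 + C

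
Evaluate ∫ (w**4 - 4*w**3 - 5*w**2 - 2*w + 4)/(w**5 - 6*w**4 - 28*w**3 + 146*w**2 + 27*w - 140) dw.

43*log(w - 7)/96 + 28*log(w - 4)/135 - log(w - 1)/36 - 3*log(w + 1)/160 + 169*log(w + 5)/432 + C

Factor the denominator: (w - 7)*(w - 4)*(w - 1)*(w + 1)*(w + 5).
Partial-fraction decomposition: 169/(432*(w + 5)) - 3/(160*(w + 1)) - 1/(36*(w - 1)) + 28/(135*(w - 4)) + 43/(96*(w - 7)).
Integrate each term: A/(w−a) contributes A·log|w−a|.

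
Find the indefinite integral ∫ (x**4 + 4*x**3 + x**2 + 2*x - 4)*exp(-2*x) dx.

Use integration by parts with u = x**4 + 4*x**3 + x**2 + 2*x - 4, dv = exp(-2*x) dx, so v = -exp(-2*x)/2.
Apply parts 4 times (tabular method): alternate signs, differentiate u down to 0, integrate dv up.

(-x**4 - 6*x**3 - 10*x**2 - 12*x - 2)*exp(-2*x)/2 + C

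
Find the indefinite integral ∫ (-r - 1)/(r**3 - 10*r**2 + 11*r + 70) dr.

-4*log(r - 7)/9 + 3*log(r - 5)/7 + log(r + 2)/63 + C

Factor the denominator: (r - 7)*(r - 5)*(r + 2).
Partial-fraction decomposition: 1/(63*(r + 2)) + 3/(7*(r - 5)) - 4/(9*(r - 7)).
Integrate each term: A/(r−a) contributes A·log|r−a|.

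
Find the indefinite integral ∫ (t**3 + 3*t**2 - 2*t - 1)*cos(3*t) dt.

t**3*sin(3*t)/3 + t**2*sin(3*t) + t**2*cos(3*t)/3 - 8*t*sin(3*t)/9 + 2*t*cos(3*t)/3 - 5*sin(3*t)/9 - 8*cos(3*t)/27 + C

Use integration by parts with u = t**3 + 3*t**2 - 2*t - 1, dv = cos(3*t) dt, so v = sin(3*t)/3.
Apply parts 3 times (tabular method): alternate signs, differentiate u down to 0, integrate dv up.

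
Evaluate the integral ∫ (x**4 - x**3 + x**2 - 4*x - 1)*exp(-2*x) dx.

Use integration by parts with u = x**4 - x**3 + x**2 - 4*x - 1, dv = exp(-2*x) dx, so v = -exp(-2*x)/2.
Apply parts 4 times (tabular method): alternate signs, differentiate u down to 0, integrate dv up.

(-4*x**4 - 4*x**3 - 10*x**2 + 6*x + 7)*exp(-2*x)/8 + C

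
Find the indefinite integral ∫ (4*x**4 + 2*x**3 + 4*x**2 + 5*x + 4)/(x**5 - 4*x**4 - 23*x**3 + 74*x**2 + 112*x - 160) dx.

Factor the denominator: (x - 5)*(x - 4)*(x - 1)*(x + 2)*(x + 4).
Partial-fraction decomposition: 59/(45*(x + 4)) - 29/(126*(x + 2)) + 19/(180*(x - 1)) - 155/(18*(x - 4)) + 2879/(252*(x - 5)).
Integrate each term: A/(x−a) contributes A·log|x−a|.

2879*log(x - 5)/252 - 155*log(x - 4)/18 + 19*log(x - 1)/180 - 29*log(x + 2)/126 + 59*log(x + 4)/45 + C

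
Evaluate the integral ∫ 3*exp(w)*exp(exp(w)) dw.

3*exp(exp(w)) + C

Let u = exp(w), so du = (exp(w)) dw.
Rewriting, the integral becomes 3·∫ e^u du = 3·e^u.
Substituting back, u = exp(w).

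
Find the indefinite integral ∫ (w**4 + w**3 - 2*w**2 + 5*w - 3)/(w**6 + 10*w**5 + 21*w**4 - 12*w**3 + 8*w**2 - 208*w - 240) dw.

Factor the denominator: (w - 2)*(w + 1)*(w + 5)*(w + 6)*(w**2 + 4).
Partial-fraction decomposition: (91*w - 136)/(2320*(w**2 + 4)) - 39/(64*(w + 6)) + 211/(406*(w + 5)) + 1/(30*(w + 1)) + 23/(1344*(w - 2)).
Integrate each term; A/(w−a) gives A·log|w−a|; the (Bw+D)/(w²+p²) term gives a log and an atan.

23*log(w - 2)/1344 + log(w + 1)/30 + 211*log(w + 5)/406 - 39*log(w + 6)/64 + 91*log(w**2 + 4)/4640 - 17*atan(w/2)/580 + C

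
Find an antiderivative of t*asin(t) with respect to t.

Use integration by parts with u = arcsin(t), dv = t dt.
Then du = 1/sqrt(-t**2 + 1) dt.

t**2*asin(t)/2 + t*sqrt(-t**2 + 1)/4 - asin(t)/4 + C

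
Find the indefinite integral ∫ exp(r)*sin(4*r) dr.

exp(r)*sin(4*r)/17 - 4*exp(r)*cos(4*r)/17 + C

Let I denote the integral. Integrate by parts with u = sin(4*r), dv = exp(r) dr, so v = exp(r): I = exp(r)*sin(4*r) − 4·∫ exp(r)*cos(4*r) dr.
Apply parts again with u = cos(4*r), dv = exp(r) dr: ∫ exp(r)*cos(4*r) dr = exp(r)*cos(4*r) + 4·I. Substituting back brings back I: I = exp(r)*sin(4*r) - 4*exp(r)*cos(4*r) − 16·I.
Solving for I: (1 + 16)·I equals the remaining terms, so I = (1/17)·(exp(r)*sin(4*r) - 4*exp(r)*cos(4*r)).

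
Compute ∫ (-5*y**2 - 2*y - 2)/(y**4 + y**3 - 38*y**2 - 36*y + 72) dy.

Factor the denominator: (y - 6)*(y - 1)*(y + 2)*(y + 6).
Partial-fraction decomposition: 85/(168*(y + 6)) - 3/(16*(y + 2)) + 3/(35*(y - 1)) - 97/(240*(y - 6)).
Integrate each term: A/(y−a) contributes A·log|y−a|.

-97*log(y - 6)/240 + 3*log(y - 1)/35 - 3*log(y + 2)/16 + 85*log(y + 6)/168 + C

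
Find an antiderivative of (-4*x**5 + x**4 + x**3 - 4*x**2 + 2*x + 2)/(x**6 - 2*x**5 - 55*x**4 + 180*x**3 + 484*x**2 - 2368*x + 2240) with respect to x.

Factor the denominator: (x - 5)*(x - 4)*(x - 2)**2*(x + 4)*(x + 7).
Partial-fraction decomposition: -11513/(5346*(x + 7)) + 703/(1296*(x + 4)) - 265/(243*(x - 2)) - 19/(54*(x - 2)**2) + 1915/(176*(x - 4)) - 1973/(162*(x - 5)).
Integrate each term; A/(x−a) gives A·log|x−a|; A/(x−a)² gives −A/(x−a).

-1973*log(x - 5)/162 + 1915*log(x - 4)/176 - 265*log(x - 2)/243 + 703*log(x + 4)/1296 - 11513*log(x + 7)/5346 + 19/(54*x - 108) + C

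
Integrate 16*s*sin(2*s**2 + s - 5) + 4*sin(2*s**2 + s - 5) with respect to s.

-4*cos(2*s**2 + s - 5) + C

Let u = 2*s**2 + s - 5, so du = (4*s + 1) ds.
Rewriting, the integral becomes 4·∫ sin(u) du = 4·-cos(u).
Substituting back, u = 2*s**2 + s - 5.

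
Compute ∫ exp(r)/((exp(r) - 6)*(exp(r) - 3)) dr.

log(exp(r) - 6)/3 - log(exp(r) - 3)/3 + C

Let u = e^r, du = e^r dr.
The integral becomes ∫ du/((u-3)(u-6)); decompose into partial fractions.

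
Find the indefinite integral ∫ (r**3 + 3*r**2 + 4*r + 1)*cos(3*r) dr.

Use integration by parts with u = r**3 + 3*r**2 + 4*r + 1, dv = cos(3*r) dr, so v = sin(3*r)/3.
Apply parts 3 times (tabular method): alternate signs, differentiate u down to 0, integrate dv up.

r**3*sin(3*r)/3 + r**2*sin(3*r) + r**2*cos(3*r)/3 + 10*r*sin(3*r)/9 + 2*r*cos(3*r)/3 + sin(3*r)/9 + 10*cos(3*r)/27 + C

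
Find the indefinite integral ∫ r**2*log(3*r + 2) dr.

Use integration by parts with u = log(3*r + 2), dv = r**2 dr.
Then du = 3/(3*r + 2) dr and v = r**3/3.

r**3*log(3*r + 2)/3 - r**3/9 + r**2/9 - 4*r/27 + 8*log(3*r + 2)/81 + C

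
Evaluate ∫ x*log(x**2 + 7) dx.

Let u = x**2 + 7, so du = (2*x) dx.
The integral becomes (1/2)·∫ log(u) du; integrate by parts with u′=log(u), dv′=du.

x**2*log(x**2 + 7)/2 - x**2/2 + 7*log(x**2 + 7)/2 + C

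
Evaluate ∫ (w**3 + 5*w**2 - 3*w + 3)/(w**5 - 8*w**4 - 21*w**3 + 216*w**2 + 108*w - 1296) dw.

-1273*log(w - 6)/8100 + 11*log(w - 3)/63 - 5*log(w + 3)/81 + 31*log(w + 4)/700 - 127/(90*w - 540) + C

Factor the denominator: (w - 6)**2*(w - 3)*(w + 3)*(w + 4).
Partial-fraction decomposition: 31/(700*(w + 4)) - 5/(81*(w + 3)) + 11/(63*(w - 3)) - 1273/(8100*(w - 6)) + 127/(90*(w - 6)**2).
Integrate each term; A/(w−a) gives A·log|w−a|; A/(w−a)² gives −A/(w−a).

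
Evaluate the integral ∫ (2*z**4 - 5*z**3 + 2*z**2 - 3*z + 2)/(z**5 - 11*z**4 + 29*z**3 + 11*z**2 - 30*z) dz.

Factor the denominator: z*(z - 6)*(z - 5)*(z - 1)*(z + 1).
Partial-fraction decomposition: 1/(6*(z + 1)) - 1/(20*(z - 1)) - 331/(60*(z - 5)) + 112/(15*(z - 6)) - 1/(15*z).
Integrate each term: A/(z−a) contributes A·log|z−a|.

-log(z)/15 + 112*log(z - 6)/15 - 331*log(z - 5)/60 - log(z - 1)/20 + log(z + 1)/6 + C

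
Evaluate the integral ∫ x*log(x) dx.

x**2*log(x)/2 - x**2/4 + C

Use integration by parts with u = log(x), dv = x dx.
Then du = 1/x dx and v = x**2/2.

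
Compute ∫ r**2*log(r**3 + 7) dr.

r**3*log(r**3 + 7)/3 - r**3/3 + 7*log(r**3 + 7)/3 + C

Let u = r**3 + 7, so du = (3*r**2) dr.
The integral becomes (1/3)·∫ log(u) du; integrate by parts with u′=log(u), dv′=du.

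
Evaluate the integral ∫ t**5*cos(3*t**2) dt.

t**4*sin(3*t**2)/6 + t**2*cos(3*t**2)/9 - sin(3*t**2)/27 + C

Let u = t², du = 2t dt; rewrite as (1/2)∫ u^2·cos(3u) du.
Now integrate by parts 2 times.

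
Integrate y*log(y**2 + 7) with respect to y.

Let u = y**2 + 7, so du = (2*y) dy.
The integral becomes (1/2)·∫ log(u) du; integrate by parts with u′=log(u), dv′=du.

y**2*log(y**2 + 7)/2 - y**2/2 + 7*log(y**2 + 7)/2 + C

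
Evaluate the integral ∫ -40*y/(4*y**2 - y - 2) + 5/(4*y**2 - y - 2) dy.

Let u = 4*y**2 - y - 2, so du = (8*y - 1) dy.
Rewriting, the integral becomes -5·∫ 1/u du = -5·log(u).
Substituting back, u = 4*y**2 - y - 2.

-5*log(4*y**2 - y - 2) + C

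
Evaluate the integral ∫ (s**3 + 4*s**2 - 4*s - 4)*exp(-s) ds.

(-s**3 - 7*s**2 - 10*s - 6)*exp(-s) + C

Use integration by parts with u = s**3 + 4*s**2 - 4*s - 4, dv = exp(-s) ds, so v = -exp(-s).
Apply parts 3 times (tabular method): alternate signs, differentiate u down to 0, integrate dv up.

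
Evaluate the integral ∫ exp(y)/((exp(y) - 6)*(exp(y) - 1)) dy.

log(exp(y) - 6)/5 - log(exp(y) - 1)/5 + C

Let u = e^y, du = e^y dy.
The integral becomes ∫ du/((u-1)(u-6)); decompose into partial fractions.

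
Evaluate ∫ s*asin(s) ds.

Use integration by parts with u = arcsin(s), dv = s ds.
Then du = 1/sqrt(-s**2 + 1) ds.

s**2*asin(s)/2 + s*sqrt(-s**2 + 1)/4 - asin(s)/4 + C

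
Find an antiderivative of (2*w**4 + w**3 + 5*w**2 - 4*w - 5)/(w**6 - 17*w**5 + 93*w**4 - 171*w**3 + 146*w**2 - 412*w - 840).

5357*log(w - 7)/848 - 2959*log(w - 6)/280 + 1475*log(w - 5)/348 - log(w + 1)/336 + 929*log(w**2 + 4)/122960 - 273*atan(w/2)/61480 + C

Factor the denominator: (w - 7)*(w - 6)*(w - 5)*(w + 1)*(w**2 + 4).
Partial-fraction decomposition: (929*w - 546)/(61480*(w**2 + 4)) - 1/(336*(w + 1)) + 1475/(348*(w - 5)) - 2959/(280*(w - 6)) + 5357/(848*(w - 7)).
Integrate each term; A/(w−a) gives A·log|w−a|; the (Bw+D)/(w²+p²) term gives a log and an atan.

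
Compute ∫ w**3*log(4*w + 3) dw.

Use integration by parts with u = log(4*w + 3), dv = w**3 dw.
Then du = 4/(4*w + 3) dw and v = w**4/4.

w**4*log(4*w + 3)/4 - w**4/16 + w**3/16 - 9*w**2/128 + 27*w/256 - 81*log(4*w + 3)/1024 + C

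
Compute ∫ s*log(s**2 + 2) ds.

s**2*log(s**2 + 2)/2 - s**2/2 + log(s**2 + 2) + C

Let u = s**2 + 2, so du = (2*s) ds.
The integral becomes (1/2)·∫ log(u) du; integrate by parts with u′=log(u), dv′=du.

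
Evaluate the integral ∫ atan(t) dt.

Use integration by parts with u = arctan(t), dv = dt.
Then du = 1/(t**2 + 1) dt.

t*atan(t) - log(t**2 + 1)/2 + C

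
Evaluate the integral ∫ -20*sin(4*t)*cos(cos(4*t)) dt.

Let u = cos(4*t), so du = (-4*sin(4*t)) dt.
Rewriting, the integral becomes 5·∫ cos(u) du = 5·sin(u).
Substituting back, u = cos(4*t).

5*sin(cos(4*t)) + C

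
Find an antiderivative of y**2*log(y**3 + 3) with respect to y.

y**3*log(y**3 + 3)/3 - y**3/3 + log(y**3 + 3) + C

Let u = y**3 + 3, so du = (3*y**2) dy.
The integral becomes (1/3)·∫ log(u) du; integrate by parts with u′=log(u), dv′=du.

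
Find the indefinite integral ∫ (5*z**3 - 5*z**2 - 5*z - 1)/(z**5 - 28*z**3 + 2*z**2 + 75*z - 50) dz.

237*log(z - 5)/560 - log(z - 1)/48 + 17*log(z + 2)/63 - 121*log(z + 5)/180 - 1/(12*z - 12) + C

Factor the denominator: (z - 5)*(z - 1)**2*(z + 2)*(z + 5).
Partial-fraction decomposition: -121/(180*(z + 5)) + 17/(63*(z + 2)) - 1/(48*(z - 1)) + 1/(12*(z - 1)**2) + 237/(560*(z - 5)).
Integrate each term; A/(z−a) gives A·log|z−a|; A/(z−a)² gives −A/(z−a).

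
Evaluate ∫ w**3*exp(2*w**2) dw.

Let u = w², du = 2w dw; rewrite as (1/2)∫ u^1·exp(2u) du.
Now integrate by parts 1 time.

(2*w**2 - 1)*exp(2*w**2)/8 + C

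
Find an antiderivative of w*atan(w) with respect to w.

Use integration by parts with u = arctan(w), dv = w dw.
Then du = 1/(w**2 + 1) dw.

w**2*atan(w)/2 - w/2 + atan(w)/2 + C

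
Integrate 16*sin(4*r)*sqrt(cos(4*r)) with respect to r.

Let u = cos(4*r), so du = (-4*sin(4*r)) dr.
Rewriting, the integral becomes -4·∫ √u du = -4·(2/3)u^(3/2).
Substituting back, u = cos(4*r).

-8*cos(4*r)**(3/2)/3 + C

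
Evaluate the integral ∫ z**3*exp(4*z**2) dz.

(4*z**2 - 1)*exp(4*z**2)/32 + C

Let u = z², du = 2z dz; rewrite as (1/2)∫ u^1·exp(4u) du.
Now integrate by parts 1 time.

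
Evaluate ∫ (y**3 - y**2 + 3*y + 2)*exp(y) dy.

(y**3 - 4*y**2 + 11*y - 9)*exp(y) + C

Use integration by parts with u = y**3 - y**2 + 3*y + 2, dv = exp(y) dy, so v = exp(y).
Apply parts 3 times (tabular method): alternate signs, differentiate u down to 0, integrate dv up.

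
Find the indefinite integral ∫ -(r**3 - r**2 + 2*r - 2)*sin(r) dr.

r**3*cos(r) - 3*r**2*sin(r) - r**2*cos(r) + 2*r*sin(r) - 4*r*cos(r) + 4*sin(r) + C

Use integration by parts with u = r**3 - r**2 + 2*r - 2, dv = -sin(r) dr, so v = cos(r).
Apply parts 3 times (tabular method): alternate signs, differentiate u down to 0, integrate dv up.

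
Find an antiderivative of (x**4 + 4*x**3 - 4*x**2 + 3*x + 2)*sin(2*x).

Use integration by parts with u = x**4 + 4*x**3 - 4*x**2 + 3*x + 2, dv = sin(2*x) dx, so v = -cos(2*x)/2.
Apply parts 4 times (tabular method): alternate signs, differentiate u down to 0, integrate dv up.

-x**4*cos(2*x)/2 + x**3*sin(2*x) - 2*x**3*cos(2*x) + 3*x**2*sin(2*x) + 7*x**2*cos(2*x)/2 - 7*x*sin(2*x)/2 + 3*x*cos(2*x)/2 - 3*sin(2*x)/4 - 11*cos(2*x)/4 + C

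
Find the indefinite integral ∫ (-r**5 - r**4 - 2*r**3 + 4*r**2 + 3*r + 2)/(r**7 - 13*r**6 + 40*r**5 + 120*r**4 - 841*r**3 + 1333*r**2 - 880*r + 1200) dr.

940073*log(r - 5)/109512 - 665*log(r - 4)/68 + 331*log(r - 3)/280 + 475*log(r + 4)/38556 + 43*log(r**2 + 1)/114920 - 201*atan(r)/57460 + 3883/(468*r - 2340) + C

Factor the denominator: (r - 5)**2*(r - 4)*(r - 3)*(r + 4)*(r**2 + 1).
Partial-fraction decomposition: (43*r - 201)/(57460*(r**2 + 1)) + 475/(38556*(r + 4)) + 331/(280*(r - 3)) - 665/(68*(r - 4)) + 940073/(109512*(r - 5)) - 3883/(468*(r - 5)**2).
Integrate each term; A/(r−a) gives A·log|r−a|; the (Br+D)/(r²+p²) term gives a log and an atan.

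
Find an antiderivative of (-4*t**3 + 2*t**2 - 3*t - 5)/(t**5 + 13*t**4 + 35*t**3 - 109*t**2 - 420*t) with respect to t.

Factor the denominator: t*(t - 3)*(t + 4)*(t + 5)*(t + 7).
Partial-fraction decomposition: 743/(210*(t + 7)) - 7/(t + 5) + 295/(84*(t + 4)) - 13/(210*(t - 3)) + 1/(84*t).
Integrate each term: A/(t−a) contributes A·log|t−a|.

log(t)/84 - 13*log(t - 3)/210 + 295*log(t + 4)/84 - 7*log(t + 5) + 743*log(t + 7)/210 + C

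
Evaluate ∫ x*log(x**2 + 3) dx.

Let u = x**2 + 3, so du = (2*x) dx.
The integral becomes (1/2)·∫ log(u) du; integrate by parts with u′=log(u), dv′=du.

x**2*log(x**2 + 3)/2 - x**2/2 + 3*log(x**2 + 3)/2 + C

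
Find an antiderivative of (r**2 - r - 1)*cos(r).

Use integration by parts with u = r**2 - r - 1, dv = cos(r) dr, so v = sin(r).
Apply parts 2 times (tabular method): alternate signs, differentiate u down to 0, integrate dv up.

r**2*sin(r) - r*sin(r) + 2*r*cos(r) - 3*sin(r) - cos(r) + C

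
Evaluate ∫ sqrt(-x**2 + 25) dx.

x*sqrt(-x**2 + 25)/2 + 25*asin(x/5)/2 + C

Substitute x = 5·sin(θ), so dx = 5·cos(θ) dθ and the radical becomes sqrt(-x**2 + 25) = 5·cos(θ) by the Pythagorean identity.
Integrate the resulting trig expression in θ, then back-substitute θ = asin(x/5), sin(θ) = x/5, cos(θ) = sqrt(-x**2 + 25)/5 (absorbing any constant into C).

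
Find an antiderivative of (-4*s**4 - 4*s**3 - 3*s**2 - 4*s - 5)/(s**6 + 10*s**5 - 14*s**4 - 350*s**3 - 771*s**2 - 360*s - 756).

-6185*log(s - 6)/51948 + 59*log(s + 3)/270 - 4409*log(s + 6)/1332 + 2089*log(s + 7)/650 - 3*log(s**2 + 1)/1850 + 6*atan(s)/925 + C

Factor the denominator: (s - 6)*(s + 3)*(s + 6)*(s + 7)*(s**2 + 1).
Partial-fraction decomposition: -3*(s - 2)/(925*(s**2 + 1)) + 2089/(650*(s + 7)) - 4409/(1332*(s + 6)) + 59/(270*(s + 3)) - 6185/(51948*(s - 6)).
Integrate each term; A/(s−a) gives A·log|s−a|; the (Bs+D)/(s²+p²) term gives a log and an atan.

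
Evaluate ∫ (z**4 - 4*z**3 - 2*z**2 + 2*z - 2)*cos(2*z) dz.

z**4*sin(2*z)/2 - 2*z**3*sin(2*z) + z**3*cos(2*z) - 5*z**2*sin(2*z)/2 - 3*z**2*cos(2*z) + 4*z*sin(2*z) - 5*z*cos(2*z)/2 + sin(2*z)/4 + 2*cos(2*z) + C

Use integration by parts with u = z**4 - 4*z**3 - 2*z**2 + 2*z - 2, dv = cos(2*z) dz, so v = sin(2*z)/2.
Apply parts 4 times (tabular method): alternate signs, differentiate u down to 0, integrate dv up.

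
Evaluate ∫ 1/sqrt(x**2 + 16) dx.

Substitute x = 4·tan(θ), so dx = 4·sec(θ)^2 dθ and the radical becomes sqrt(x**2 + 16) = 4·sec(θ) by the Pythagorean identity.
Integrate the resulting trig expression in θ, then back-substitute tan(θ) = x/4, sec(θ) = sqrt(x**2 + 16)/4 (absorbing any constant into C).

log(x + sqrt(x**2 + 16)) + C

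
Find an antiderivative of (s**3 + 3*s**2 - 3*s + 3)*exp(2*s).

Use integration by parts with u = s**3 + 3*s**2 - 3*s + 3, dv = exp(2*s) ds, so v = exp(2*s)/2.
Apply parts 3 times (tabular method): alternate signs, differentiate u down to 0, integrate dv up.

(4*s**3 + 6*s**2 - 18*s + 21)*exp(2*s)/8 + C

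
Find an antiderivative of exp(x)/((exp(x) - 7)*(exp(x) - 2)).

Let u = e^x, du = e^x dx.
The integral becomes ∫ du/((u-2)(u-7)); decompose into partial fractions.

log(exp(x) - 7)/5 - log(exp(x) - 2)/5 + C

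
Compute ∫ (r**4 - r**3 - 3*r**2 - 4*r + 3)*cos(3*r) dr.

r**4*sin(3*r)/3 - r**3*sin(3*r)/3 + 4*r**3*cos(3*r)/9 - 13*r**2*sin(3*r)/9 - r**2*cos(3*r)/3 - 10*r*sin(3*r)/9 - 26*r*cos(3*r)/27 + 107*sin(3*r)/81 - 10*cos(3*r)/27 + C

Use integration by parts with u = r**4 - r**3 - 3*r**2 - 4*r + 3, dv = cos(3*r) dr, so v = sin(3*r)/3.
Apply parts 4 times (tabular method): alternate signs, differentiate u down to 0, integrate dv up.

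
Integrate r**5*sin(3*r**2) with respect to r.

Let u = r², du = 2r dr; rewrite as (1/2)∫ u^2·sin(3u) du.
Now integrate by parts 2 times.

-r**4*cos(3*r**2)/6 + r**2*sin(3*r**2)/9 + cos(3*r**2)/27 + C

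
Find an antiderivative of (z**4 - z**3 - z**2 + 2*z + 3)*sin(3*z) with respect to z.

-z**4*cos(3*z)/3 + 4*z**3*sin(3*z)/9 + z**3*cos(3*z)/3 - z**2*sin(3*z)/3 + 7*z**2*cos(3*z)/9 - 14*z*sin(3*z)/27 - 8*z*cos(3*z)/9 + 8*sin(3*z)/27 - 95*cos(3*z)/81 + C

Use integration by parts with u = z**4 - z**3 - z**2 + 2*z + 3, dv = sin(3*z) dz, so v = -cos(3*z)/3.
Apply parts 4 times (tabular method): alternate signs, differentiate u down to 0, integrate dv up.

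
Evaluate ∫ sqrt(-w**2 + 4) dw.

w*sqrt(-w**2 + 4)/2 + 2*asin(w/2) + C

Substitute w = 2·sin(θ), so dw = 2·cos(θ) dθ and the radical becomes sqrt(-w**2 + 4) = 2·cos(θ) by the Pythagorean identity.
Integrate the resulting trig expression in θ, then back-substitute θ = asin(w/2), sin(θ) = w/2, cos(θ) = sqrt(-w**2 + 4)/2 (absorbing any constant into C).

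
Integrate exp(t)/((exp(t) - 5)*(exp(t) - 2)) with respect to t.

log(exp(t) - 5)/3 - log(exp(t) - 2)/3 + C

Let u = e^t, du = e^t dt.
The integral becomes ∫ du/((u-5)(u-2)); decompose into partial fractions.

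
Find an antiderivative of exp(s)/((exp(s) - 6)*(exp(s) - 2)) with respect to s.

Let u = e^s, du = e^s ds.
The integral becomes ∫ du/((u-2)(u-6)); decompose into partial fractions.

log(exp(s) - 6)/4 - log(exp(s) - 2)/4 + C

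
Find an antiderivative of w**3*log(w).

Use integration by parts with u = log(w), dv = w**3 dw.
Then du = 1/w dw and v = w**4/4.

w**4*log(w)/4 - w**4/16 + C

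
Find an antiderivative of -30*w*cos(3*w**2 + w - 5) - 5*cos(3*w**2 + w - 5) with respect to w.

Let u = 3*w**2 + w - 5, so du = (6*w + 1) dw.
Rewriting, the integral becomes -5·∫ cos(u) du = -5·sin(u).
Substituting back, u = 3*w**2 + w - 5.

-5*sin(3*w**2 + w - 5) + C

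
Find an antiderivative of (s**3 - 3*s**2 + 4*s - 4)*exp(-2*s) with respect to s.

(-4*s**3 + 6*s**2 - 10*s + 11)*exp(-2*s)/8 + C

Use integration by parts with u = s**3 - 3*s**2 + 4*s - 4, dv = exp(-2*s) ds, so v = -exp(-2*s)/2.
Apply parts 3 times (tabular method): alternate signs, differentiate u down to 0, integrate dv up.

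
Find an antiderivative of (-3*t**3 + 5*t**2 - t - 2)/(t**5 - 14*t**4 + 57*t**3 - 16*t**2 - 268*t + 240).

Factor the denominator: (t - 6)*(t - 5)*(t - 4)*(t - 1)*(t + 2).
Partial-fraction decomposition: 11/(252*(t + 2)) + 1/(180*(t - 1)) - 59/(18*(t - 4)) + 257/(28*(t - 5)) - 119/(20*(t - 6)).
Integrate each term: A/(t−a) contributes A·log|t−a|.

-119*log(t - 6)/20 + 257*log(t - 5)/28 - 59*log(t - 4)/18 + log(t - 1)/180 + 11*log(t + 2)/252 + C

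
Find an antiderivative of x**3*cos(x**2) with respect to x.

x**2*sin(x**2)/2 + cos(x**2)/2 + C

Let u = x², du = 2x dx; rewrite as (1/2)∫ u^1·cos(1u) du.
Now integrate by parts 1 time.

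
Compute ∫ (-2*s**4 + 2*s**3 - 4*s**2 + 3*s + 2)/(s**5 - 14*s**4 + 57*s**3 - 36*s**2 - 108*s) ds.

Factor the denominator: s*(s - 6)**2*(s - 3)*(s + 1).
Partial-fraction decomposition: -9/(196*(s + 1)) - 133/(108*(s - 3)) - 69/(98*(s - 6)) - 1142/(63*(s - 6)**2) - 1/(54*s).
Integrate each term; A/(s−a) gives A·log|s−a|; A/(s−a)² gives −A/(s−a).

-log(s)/54 - 69*log(s - 6)/98 - 133*log(s - 3)/108 - 9*log(s + 1)/196 + 1142/(63*s - 378) + C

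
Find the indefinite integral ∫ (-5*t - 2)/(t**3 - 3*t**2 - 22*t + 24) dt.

-16*log(t - 6)/25 + 7*log(t - 1)/25 + 9*log(t + 4)/25 + C

Factor the denominator: (t - 6)*(t - 1)*(t + 4).
Partial-fraction decomposition: 9/(25*(t + 4)) + 7/(25*(t - 1)) - 16/(25*(t - 6)).
Integrate each term: A/(t−a) contributes A·log|t−a|.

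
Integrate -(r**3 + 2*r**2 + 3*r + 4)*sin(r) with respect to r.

r**3*cos(r) - 3*r**2*sin(r) + 2*r**2*cos(r) - 4*r*sin(r) - 3*r*cos(r) + 3*sin(r) + C

Use integration by parts with u = r**3 + 2*r**2 + 3*r + 4, dv = -sin(r) dr, so v = cos(r).
Apply parts 3 times (tabular method): alternate signs, differentiate u down to 0, integrate dv up.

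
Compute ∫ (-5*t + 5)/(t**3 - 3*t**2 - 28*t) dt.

Factor the denominator: t*(t - 7)*(t + 4).
Partial-fraction decomposition: 25/(44*(t + 4)) - 30/(77*(t - 7)) - 5/(28*t).
Integrate each term: A/(t−a) contributes A·log|t−a|.

-5*log(t)/28 - 30*log(t - 7)/77 + 25*log(t + 4)/44 + C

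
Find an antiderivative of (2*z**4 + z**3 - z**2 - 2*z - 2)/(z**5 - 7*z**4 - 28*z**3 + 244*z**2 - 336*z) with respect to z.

log(z)/168 + 1016*log(z - 7)/273 - 55*log(z - 4)/24 + 3*log(z - 2)/16 + 235*log(z + 6)/624 + C

Factor the denominator: z*(z - 7)*(z - 4)*(z - 2)*(z + 6).
Partial-fraction decomposition: 235/(624*(z + 6)) + 3/(16*(z - 2)) - 55/(24*(z - 4)) + 1016/(273*(z - 7)) + 1/(168*z).
Integrate each term: A/(z−a) contributes A·log|z−a|.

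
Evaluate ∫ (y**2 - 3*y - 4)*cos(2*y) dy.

Use integration by parts with u = y**2 - 3*y - 4, dv = cos(2*y) dy, so v = sin(2*y)/2.
Apply parts 2 times (tabular method): alternate signs, differentiate u down to 0, integrate dv up.

y**2*sin(2*y)/2 - 3*y*sin(2*y)/2 + y*cos(2*y)/2 - 9*sin(2*y)/4 - 3*cos(2*y)/4 + C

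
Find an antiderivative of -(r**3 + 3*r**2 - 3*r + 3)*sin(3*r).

r**3*cos(3*r)/3 - r**2*sin(3*r)/3 + r**2*cos(3*r) - 2*r*sin(3*r)/3 - 11*r*cos(3*r)/9 + 11*sin(3*r)/27 + 7*cos(3*r)/9 + C

Use integration by parts with u = r**3 + 3*r**2 - 3*r + 3, dv = -sin(3*r) dr, so v = cos(3*r)/3.
Apply parts 3 times (tabular method): alternate signs, differentiate u down to 0, integrate dv up.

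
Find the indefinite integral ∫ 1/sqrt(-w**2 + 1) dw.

Substitute w = sin(θ), so dw = cos(θ) dθ and the radical becomes sqrt(-w**2 + 1) = cos(θ) by the Pythagorean identity.
Integrate the resulting trig expression in θ, then back-substitute θ = asin(w), sin(θ) = w, cos(θ) = sqrt(-w**2 + 1) (absorbing any constant into C).

asin(w) + C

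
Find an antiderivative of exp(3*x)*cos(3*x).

exp(3*x)*sin(3*x)/6 + exp(3*x)*cos(3*x)/6 + C

Let I denote the integral. Integrate by parts with u = cos(3*x), dv = exp(3*x) dx, so v = exp(3*x)/3: I = exp(3*x)*cos(3*x)/3 + ∫ exp(3*x)*sin(3*x) dx.
Apply parts again with u = sin(3*x), dv = exp(3*x) dx: ∫ exp(3*x)*sin(3*x) dx = exp(3*x)*sin(3*x)/3 − I. Substituting back brings back I: I = exp(3*x)*sin(3*x)/3 + exp(3*x)*cos(3*x)/3 − I.
Solving for I: (1 + 1)·I equals the remaining terms, so I = (1/2)·(exp(3*x)*sin(3*x)/3 + exp(3*x)*cos(3*x)/3).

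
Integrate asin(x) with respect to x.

x*asin(x) + sqrt(-x**2 + 1) + C

Use integration by parts with u = arcsin(x), dv = dx.
Then du = 1/sqrt(-x**2 + 1) dx.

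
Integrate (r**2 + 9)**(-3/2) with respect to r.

Substitute r = 3·tan(θ), so dr = 3·sec(θ)^2 dθ and the radical becomes sqrt(r**2 + 9) = 3·sec(θ) by the Pythagorean identity.
Integrate the resulting trig expression in θ, then back-substitute tan(θ) = r/3, sec(θ) = sqrt(r**2 + 9)/3 (absorbing any constant into C).

r/(9*sqrt(r**2 + 9)) + C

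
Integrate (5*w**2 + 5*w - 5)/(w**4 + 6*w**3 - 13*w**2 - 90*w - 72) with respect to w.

Factor the denominator: (w - 4)*(w + 1)*(w + 3)*(w + 6).
Partial-fraction decomposition: -29/(30*(w + 6)) + 25/(42*(w + 3)) + 1/(10*(w + 1)) + 19/(70*(w - 4)).
Integrate each term: A/(w−a) contributes A·log|w−a|.

19*log(w - 4)/70 + log(w + 1)/10 + 25*log(w + 3)/42 - 29*log(w + 6)/30 + C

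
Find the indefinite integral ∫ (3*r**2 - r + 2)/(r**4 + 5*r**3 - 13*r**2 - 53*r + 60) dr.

13*log(r - 3)/56 - log(r - 1)/15 + 54*log(r + 4)/35 - 41*log(r + 5)/24 + C

Factor the denominator: (r - 3)*(r - 1)*(r + 4)*(r + 5).
Partial-fraction decomposition: -41/(24*(r + 5)) + 54/(35*(r + 4)) - 1/(15*(r - 1)) + 13/(56*(r - 3)).
Integrate each term: A/(r−a) contributes A·log|r−a|.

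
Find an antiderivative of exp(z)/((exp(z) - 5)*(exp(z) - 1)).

log(exp(z) - 5)/4 - log(exp(z) - 1)/4 + C

Let u = e^z, du = e^z dz.
The integral becomes ∫ du/((u-5)(u-1)); decompose into partial fractions.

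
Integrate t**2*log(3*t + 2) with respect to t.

t**3*log(3*t + 2)/3 - t**3/9 + t**2/9 - 4*t/27 + 8*log(3*t + 2)/81 + C

Use integration by parts with u = log(3*t + 2), dv = t**2 dt.
Then du = 3/(3*t + 2) dt and v = t**3/3.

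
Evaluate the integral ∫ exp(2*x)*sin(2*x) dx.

exp(2*x)*sin(2*x)/4 - exp(2*x)*cos(2*x)/4 + C

Let I denote the integral. Integrate by parts with u = sin(2*x), dv = exp(2*x) dx, so v = exp(2*x)/2: I = exp(2*x)*sin(2*x)/2 − ∫ exp(2*x)*cos(2*x) dx.
Apply parts again with u = cos(2*x), dv = exp(2*x) dx: ∫ exp(2*x)*cos(2*x) dx = exp(2*x)*cos(2*x)/2 + I. Substituting back brings back I: I = exp(2*x)*sin(2*x)/2 - exp(2*x)*cos(2*x)/2 − I.
Solving for I: (1 + 1)·I equals the remaining terms, so I = (1/2)·(exp(2*x)*sin(2*x)/2 - exp(2*x)*cos(2*x)/2).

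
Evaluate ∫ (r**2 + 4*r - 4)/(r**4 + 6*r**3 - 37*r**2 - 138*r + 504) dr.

14*log(r - 4)/55 - 17*log(r - 3)/90 + 4*log(r + 6)/45 - 17*log(r + 7)/110 + C

Factor the denominator: (r - 4)*(r - 3)*(r + 6)*(r + 7).
Partial-fraction decomposition: -17/(110*(r + 7)) + 4/(45*(r + 6)) - 17/(90*(r - 3)) + 14/(55*(r - 4)).
Integrate each term: A/(r−a) contributes A·log|r−a|.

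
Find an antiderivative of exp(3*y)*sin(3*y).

exp(3*y)*sin(3*y)/6 - exp(3*y)*cos(3*y)/6 + C

Let I denote the integral. Integrate by parts with u = sin(3*y), dv = exp(3*y) dy, so v = exp(3*y)/3: I = exp(3*y)*sin(3*y)/3 − ∫ exp(3*y)*cos(3*y) dy.
Apply parts again with u = cos(3*y), dv = exp(3*y) dy: ∫ exp(3*y)*cos(3*y) dy = exp(3*y)*cos(3*y)/3 + I. Substituting back brings back I: I = exp(3*y)*sin(3*y)/3 - exp(3*y)*cos(3*y)/3 − I.
Solving for I: (1 + 1)·I equals the remaining terms, so I = (1/2)·(exp(3*y)*sin(3*y)/3 - exp(3*y)*cos(3*y)/3).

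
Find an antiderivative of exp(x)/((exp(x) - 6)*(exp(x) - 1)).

Let u = e^x, du = e^x dx.
The integral becomes ∫ du/((u-6)(u-1)); decompose into partial fractions.

log(exp(x) - 6)/5 - log(exp(x) - 1)/5 + C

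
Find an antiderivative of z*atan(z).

Use integration by parts with u = arctan(z), dv = z dz.
Then du = 1/(z**2 + 1) dz.

z**2*atan(z)/2 - z/2 + atan(z)/2 + C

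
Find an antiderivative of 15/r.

15*log(r) + C

Let u = r**3, so du = (3*r**2) dr.
Rewriting, the integral becomes 5·∫ 1/u du = 5·log(u).
Substituting back, u = r**3.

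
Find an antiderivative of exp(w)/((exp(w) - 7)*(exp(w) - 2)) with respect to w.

Let u = e^w, du = e^w dw.
The integral becomes ∫ du/((u-2)(u-7)); decompose into partial fractions.

log(exp(w) - 7)/5 - log(exp(w) - 2)/5 + C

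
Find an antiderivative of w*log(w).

w**2*log(w)/2 - w**2/4 + C

Use integration by parts with u = log(w), dv = w dw.
Then du = 1/w dw and v = w**2/2.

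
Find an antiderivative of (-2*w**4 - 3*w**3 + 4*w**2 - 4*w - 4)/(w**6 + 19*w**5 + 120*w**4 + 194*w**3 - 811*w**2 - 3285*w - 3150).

Factor the denominator: (w - 3)*(w + 2)*(w + 3)*(w + 5)**2*(w + 7).
Partial-fraction decomposition: 3553/(800*(w + 7)) - 3065/(768*(w + 5)) + 253/(32*(w + 5)**2) - 37/(96*(w + 3)) - 4/(75*(w + 2)) - 223/(19200*(w - 3)).
Integrate each term; A/(w−a) gives A·log|w−a|; A/(w−a)² gives −A/(w−a).

-223*log(w - 3)/19200 - 4*log(w + 2)/75 - 37*log(w + 3)/96 - 3065*log(w + 5)/768 + 3553*log(w + 7)/800 - 253/(32*w + 160) + C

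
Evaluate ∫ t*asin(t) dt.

t**2*asin(t)/2 + t*sqrt(-t**2 + 1)/4 - asin(t)/4 + C

Use integration by parts with u = arcsin(t), dv = t dt.
Then du = 1/sqrt(-t**2 + 1) dt.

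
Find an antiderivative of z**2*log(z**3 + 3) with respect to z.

z**3*log(z**3 + 3)/3 - z**3/3 + log(z**3 + 3) + C

Let u = z**3 + 3, so du = (3*z**2) dz.
The integral becomes (1/3)·∫ log(u) du; integrate by parts with u′=log(u), dv′=du.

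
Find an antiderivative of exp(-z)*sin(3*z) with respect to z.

-exp(-z)*sin(3*z)/10 - 3*exp(-z)*cos(3*z)/10 + C

Let I denote the integral. Integrate by parts with u = sin(3*z), dv = exp(-z) dz, so v = -exp(-z): I = -exp(-z)*sin(3*z) + 3·∫ exp(-z)*cos(3*z) dz.
Apply parts again with u = cos(3*z), dv = exp(-z) dz: ∫ exp(-z)*cos(3*z) dz = -exp(-z)*cos(3*z) − 3·I. Substituting back brings back I: I = -exp(-z)*sin(3*z) - 3*exp(-z)*cos(3*z) − 9·I.
Solving for I: (1 + 9)·I equals the remaining terms, so I = (1/10)·(-exp(-z)*sin(3*z) - 3*exp(-z)*cos(3*z)).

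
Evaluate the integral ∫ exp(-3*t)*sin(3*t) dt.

-exp(-3*t)*sin(3*t)/6 - exp(-3*t)*cos(3*t)/6 + C

Let I denote the integral. Integrate by parts with u = sin(3*t), dv = exp(-3*t) dt, so v = -exp(-3*t)/3: I = -exp(-3*t)*sin(3*t)/3 + ∫ exp(-3*t)*cos(3*t) dt.
Apply parts again with u = cos(3*t), dv = exp(-3*t) dt: ∫ exp(-3*t)*cos(3*t) dt = -exp(-3*t)*cos(3*t)/3 − I. Substituting back brings back I: I = -exp(-3*t)*sin(3*t)/3 - exp(-3*t)*cos(3*t)/3 − I.
Solving for I: (1 + 1)·I equals the remaining terms, so I = (1/2)·(-exp(-3*t)*sin(3*t)/3 - exp(-3*t)*cos(3*t)/3).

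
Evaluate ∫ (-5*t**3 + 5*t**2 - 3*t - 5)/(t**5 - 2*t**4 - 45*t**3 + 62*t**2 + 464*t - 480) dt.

Factor the denominator: (t - 6)*(t - 4)*(t - 1)*(t + 4)*(t + 5).
Partial-fraction decomposition: 380/(297*(t + 5)) - 407/(400*(t + 4)) - 4/(225*(t - 1)) + 257/(432*(t - 4)) - 923/(1100*(t - 6)).
Integrate each term: A/(t−a) contributes A·log|t−a|.

-923*log(t - 6)/1100 + 257*log(t - 4)/432 - 4*log(t - 1)/225 - 407*log(t + 4)/400 + 380*log(t + 5)/297 + C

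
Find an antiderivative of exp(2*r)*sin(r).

2*exp(2*r)*sin(r)/5 - exp(2*r)*cos(r)/5 + C

Let I denote the integral. Integrate by parts with u = sin(r), dv = exp(2*r) dr, so v = exp(2*r)/2: I = exp(2*r)*sin(r)/2 − (1/2)·∫ exp(2*r)*cos(r) dr.
Apply parts again with u = cos(r), dv = exp(2*r) dr: ∫ exp(2*r)*cos(r) dr = exp(2*r)*cos(r)/2 + (1/2)·I. Substituting back brings back I: I = exp(2*r)*sin(r)/2 - exp(2*r)*cos(r)/4 − (1/4)·I.
Solving for I: (1 + 1/4)·I equals the remaining terms, so I = (4/5)·(exp(2*r)*sin(r)/2 - exp(2*r)*cos(r)/4).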